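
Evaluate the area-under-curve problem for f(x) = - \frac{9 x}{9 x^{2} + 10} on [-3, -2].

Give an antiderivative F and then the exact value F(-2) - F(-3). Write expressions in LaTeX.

f matches the chain-rule pattern g'(h)*h' with inner function h(x) = \frac{3 x^{2}}{2} + \frac{5}{3}; substituting u = h(x) collapses the integral.
F(x) = - \frac{\log{\left(\frac{3 x^{2}}{2} + \frac{5}{3} \right)}}{2} is an antiderivative of f.
Check: d/dx[- \frac{\log{\left(\frac{3 x^{2}}{2} + \frac{5}{3} \right)}}{2}] = - \frac{9 x}{9 x^{2} + 10} = f(x).
F(-2) = - \frac{\log{\left(\frac{23}{3} \right)}}{2}; F(-3) = - \frac{\log{\left(\frac{91}{6} \right)}}{2}.
Integral = F(-2) - F(-3) = - \frac{\log{\left(\frac{23}{3} \right)}}{2} + \frac{\log{\left(\frac{91}{6} \right)}}{2}.

Antiderivative: F(x) = - \frac{\log{\left(\frac{3 x^{2}}{2} + \frac{5}{3} \right)}}{2}; value = - \frac{\log{\left(\frac{23}{3} \right)}}{2} + \frac{\log{\left(\frac{91}{6} \right)}}{2}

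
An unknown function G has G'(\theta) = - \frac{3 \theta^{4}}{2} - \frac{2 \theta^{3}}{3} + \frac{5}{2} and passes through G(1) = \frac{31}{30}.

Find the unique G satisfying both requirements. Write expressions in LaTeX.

G(\theta) = - \frac{3 \theta^{5}}{10} - \frac{\theta^{4}}{6} + \frac{5 \theta}{2} - 1

Integrate term by term and add the pieces.
A general antiderivative is - \frac{3 \theta^{5}}{10} - \frac{\theta^{4}}{6} + \frac{5 \theta}{2} + C.
The condition gives C = \frac{31}{30} - (\frac{61}{30}) = -1.
So G(\theta) = - \frac{3 \theta^{5}}{10} - \frac{\theta^{4}}{6} + \frac{5 \theta}{2} - 1.
Check: d/d\theta[- \frac{3 \theta^{5}}{10} - \frac{\theta^{4}}{6} + \frac{5 \theta}{2} - 1] = - \frac{3 \theta^{4}}{2} - \frac{2 \theta^{3}}{3} + \frac{5}{2} = G'(\theta).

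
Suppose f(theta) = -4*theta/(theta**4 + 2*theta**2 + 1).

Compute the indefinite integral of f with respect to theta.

F(theta) = 2/(theta**2 + 1) + C

The substitution u = theta**2 + 1 works: f is exactly (dF/du)*(du/dtheta) for that inner function.
Check: d/dtheta[2/(theta**2 + 1)] = -4*theta/(theta**4 + 2*theta**2 + 1) = f(theta).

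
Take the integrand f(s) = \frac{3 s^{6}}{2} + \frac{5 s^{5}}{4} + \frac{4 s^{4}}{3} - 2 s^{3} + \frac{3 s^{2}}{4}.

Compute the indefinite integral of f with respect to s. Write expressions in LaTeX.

F(s) = \frac{3 s^{7}}{14} + \frac{5 s^{6}}{24} + \frac{4 s^{5}}{15} - \frac{s^{4}}{2} + \frac{s^{3}}{4} + C

Integrate term by term and add the pieces.
Check: d/ds[\frac{3 s^{7}}{14} + \frac{5 s^{6}}{24} + \frac{4 s^{5}}{15} - \frac{s^{4}}{2} + \frac{s^{3}}{4}] = \frac{3 s^{6}}{2} + \frac{5 s^{5}}{4} + \frac{4 s^{4}}{3} - 2 s^{3} + \frac{3 s^{2}}{4} = f(s).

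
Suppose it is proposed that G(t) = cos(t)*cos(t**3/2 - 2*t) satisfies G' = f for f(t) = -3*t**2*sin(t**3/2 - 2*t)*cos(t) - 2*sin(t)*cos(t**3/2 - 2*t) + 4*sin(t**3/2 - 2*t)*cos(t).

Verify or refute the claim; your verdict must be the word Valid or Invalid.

Invalid: d/dt[G] - f = 3*t**2*sin(t**3/2 - 2*t)*cos(t)/2 + sin(t)*cos(t**3/2 - 2*t) - 2*sin(t**3/2 - 2*t)*cos(t), which is not 0.

d/dt[G] = -3*t**2*sin(t**3/2 - 2*t)*cos(t)/2 - sin(t)*cos(t**3/2 - 2*t) + 2*sin(t**3/2 - 2*t)*cos(t)
d/dt[G] - f(t) = 3*t**2*sin(t**3/2 - 2*t)*cos(t)/2 + sin(t)*cos(t**3/2 - 2*t) - 2*sin(t**3/2 - 2*t)*cos(t) != 0.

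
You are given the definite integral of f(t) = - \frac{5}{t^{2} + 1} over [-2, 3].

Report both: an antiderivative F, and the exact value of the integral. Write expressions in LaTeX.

Antiderivative: F(t) = - 5 \operatorname{atan}{\left(t \right)}; value = - 5 \operatorname{atan}{\left(3 \right)} - 5 \operatorname{atan}{\left(2 \right)}

A candidate is checked by its d/dt: the result must match f(t).
F(t) = - 5 \operatorname{atan}{\left(t \right)} is an antiderivative of f.
Check: d/dt[- 5 \operatorname{atan}{\left(t \right)}] = - \frac{5}{t^{2} + 1} = f(t).
F(3) = - 5 \operatorname{atan}{\left(3 \right)}; F(-2) = 5 \operatorname{atan}{\left(2 \right)}.
Integral = F(3) - F(-2) = - 5 \operatorname{atan}{\left(3 \right)} - 5 \operatorname{atan}{\left(2 \right)}.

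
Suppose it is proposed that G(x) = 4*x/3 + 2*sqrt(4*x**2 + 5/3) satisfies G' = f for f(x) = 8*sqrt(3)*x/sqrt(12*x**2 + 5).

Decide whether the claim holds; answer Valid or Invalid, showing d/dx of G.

Invalid: d/dx[G] - f = 4/3, which is not 0.

d/dx[G] = (24*sqrt(3)*x + 4*sqrt(12*x**2 + 5))/(3*sqrt(12*x**2 + 5))
d/dx[G] - f(x) = 4/3 != 0.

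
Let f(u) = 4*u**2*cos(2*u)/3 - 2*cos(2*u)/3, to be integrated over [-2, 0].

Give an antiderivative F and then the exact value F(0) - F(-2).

Antiderivative: F(u) = 2*(u**2*sin(2*u) + u*cos(2*u) - sin(2*u))/3; value = 2*sin(4) + 4*cos(4)/3

Integrate term by term and add the pieces.
F(u) = 2*(u**2*sin(2*u) + u*cos(2*u) - sin(2*u))/3 is an antiderivative of f.
Check: d/du[2*(u**2*sin(2*u) + u*cos(2*u) - sin(2*u))/3] = 4*u**2*cos(2*u)/3 - 2*cos(2*u)/3 = f(u).
F(0) = 0; F(-2) = -4*cos(4)/3 - 2*sin(4).
Integral = F(0) - F(-2) = 2*sin(4) + 4*cos(4)/3.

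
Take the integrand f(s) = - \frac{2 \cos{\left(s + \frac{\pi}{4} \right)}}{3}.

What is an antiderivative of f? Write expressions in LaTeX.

A candidate is checked by its d/ds: the result must match f(s).
Check: d/ds[- \frac{2 \sin{\left(s + \frac{\pi}{4} \right)}}{3}] = - \frac{2 \cos{\left(s + \frac{\pi}{4} \right)}}{3} = f(s).

An antiderivative is F(s) = - \frac{2 \sin{\left(s + \frac{\pi}{4} \right)}}{3}.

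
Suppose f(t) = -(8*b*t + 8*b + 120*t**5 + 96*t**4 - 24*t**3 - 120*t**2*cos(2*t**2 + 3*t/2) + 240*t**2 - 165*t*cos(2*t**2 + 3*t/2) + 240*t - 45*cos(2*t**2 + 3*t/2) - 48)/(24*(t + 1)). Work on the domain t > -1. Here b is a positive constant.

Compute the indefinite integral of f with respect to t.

F(t) = -(4*b*t + 12*t**5 - 3*t**4 + 60*t**2 - 24*log(t + 1) - 15*sin(2*t**2 + 3*t/2))/12 + C

A candidate is checked by its d/dt: the result must match f(t).
Check: d/dt[-(4*b*t + 12*t**5 - 3*t**4 + 60*t**2 - 24*log(t + 1) - 15*sin(2*t**2 + 3*t/2))/12] = (-8*b*t - 8*b - 120*t**5 - 96*t**4 + 24*t**3 + 120*t**2*cos(2*t**2 + 3*t/2) - 240*t**2 + 165*t*cos(2*t**2 + 3*t/2) - 240*t + 45*cos(2*t**2 + 3*t/2) + 48)/(24*t + 24), which equals f(t).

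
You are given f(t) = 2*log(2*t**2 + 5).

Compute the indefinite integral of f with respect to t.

Whatever form F(t) takes, F'(t) = f(t) is non-negotiable.
Check: d/dt[2*(t*log(2*t**2 + 5) - 2*t + sqrt(10)*atan(sqrt(10)*t/5))] = 2*log(2*t**2 + 5) = f(t).

F(t) = 2*(t*log(2*t**2 + 5) - 2*t + sqrt(10)*atan(sqrt(10)*t/5)) + C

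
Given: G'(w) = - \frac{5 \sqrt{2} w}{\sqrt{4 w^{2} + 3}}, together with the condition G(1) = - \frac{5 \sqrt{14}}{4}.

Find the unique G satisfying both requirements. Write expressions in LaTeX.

G(w) = - \frac{5 \sqrt{2} \sqrt{4 w^{2} + 3}}{4}

The substitution u = 2 w^{2} + \frac{3}{2} works: G'(w) is exactly (dG/du)*(du/dw) for that inner function.
A general antiderivative is - \frac{5 \sqrt{2 w^{2} + \frac{3}{2}}}{2} + C.
The condition gives C = - \frac{5 \sqrt{14}}{4} - (- \frac{5 \sqrt{14}}{4}) = 0.
So G(w) = - \frac{5 \sqrt{2} \sqrt{4 w^{2} + 3}}{4}.
Check: d/dw[- \frac{5 \sqrt{2} \sqrt{4 w^{2} + 3}}{4}] = - \frac{5 \sqrt{2} w}{\sqrt{4 w^{2} + 3}} = G'(w).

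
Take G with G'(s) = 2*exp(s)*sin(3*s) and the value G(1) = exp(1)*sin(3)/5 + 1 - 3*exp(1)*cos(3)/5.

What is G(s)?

G(s) = exp(s)*sin(3*s)/5 - 3*exp(s)*cos(3*s)/5 + 1

A candidate passes only if d/ds[G] lands on the given G'(s) exactly.
A general antiderivative is exp(s)*sin(3*s)/5 - 3*exp(s)*cos(3*s)/5 + C.
The condition gives C = exp(1)*sin(3)/5 + 1 - 3*exp(1)*cos(3)/5 - (exp(1)*sin(3)/5 - 3*exp(1)*cos(3)/5) = 1.
So G(s) = exp(s)*sin(3*s)/5 - 3*exp(s)*cos(3*s)/5 + 1.
Check: d/ds[exp(s)*sin(3*s)/5 - 3*exp(s)*cos(3*s)/5 + 1] = 2*exp(s)*sin(3*s) = G'(s).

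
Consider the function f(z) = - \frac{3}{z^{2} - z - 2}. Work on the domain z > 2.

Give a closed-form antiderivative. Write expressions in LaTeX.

The denominator factors as \left(z - 2\right) \left(z + 1\right); partial fractions split f into directly integrable pieces: \frac{1}{z + 1} - \frac{1}{z - 2}.
Check: d/dz[- \log{\left(z - 2 \right)} + \log{\left(z + 1 \right)}] = - \frac{3}{z^{2} - z - 2} = f(z).

An antiderivative is F(z) = - \log{\left(z - 2 \right)} + \log{\left(z + 1 \right)}.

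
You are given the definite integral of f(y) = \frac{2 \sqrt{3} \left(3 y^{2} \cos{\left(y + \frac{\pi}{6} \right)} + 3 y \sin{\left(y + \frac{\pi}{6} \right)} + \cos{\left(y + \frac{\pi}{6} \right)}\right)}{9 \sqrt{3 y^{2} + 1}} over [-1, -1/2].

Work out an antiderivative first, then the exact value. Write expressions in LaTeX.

Antiderivative: F(y) = \frac{2 \sqrt{3} \sqrt{3 y^{2} + 1} \sin{\left(y + \frac{\pi}{6} \right)}}{9}; value = \frac{\sqrt{21} \cos{\left(\frac{1}{2} + \frac{\pi}{3} \right)}}{9} - \frac{4 \sqrt{3} \cos{\left(1 + \frac{\pi}{3} \right)}}{9}

f has the shape u'v + uv' for u = \frac{2 \sqrt{y^{2} + \frac{1}{3}}}{3} and v = \sin{\left(y + \frac{\pi}{6} \right)} — it is the derivative of the product u*v.
F(y) = \frac{2 \sqrt{3} \sqrt{3 y^{2} + 1} \sin{\left(y + \frac{\pi}{6} \right)}}{9} is an antiderivative of f.
Check: d/dy[\frac{2 \sqrt{3} \sqrt{3 y^{2} + 1} \sin{\left(y + \frac{\pi}{6} \right)}}{9}] = \frac{6 \sqrt{3} y^{2} \cos{\left(y + \frac{\pi}{6} \right)} + 6 \sqrt{3} y \sin{\left(y + \frac{\pi}{6} \right)} + 2 \sqrt{3} \cos{\left(y + \frac{\pi}{6} \right)}}{9 \sqrt{3 y^{2} + 1}}, which equals f(y).
F(-1/2) = \frac{\sqrt{21} \cos{\left(\frac{1}{2} + \frac{\pi}{3} \right)}}{9}; F(-1) = \frac{4 \sqrt{3} \cos{\left(1 + \frac{\pi}{3} \right)}}{9}.
Integral = F(-1/2) - F(-1) = \frac{\sqrt{21} \cos{\left(\frac{1}{2} + \frac{\pi}{3} \right)}}{9} - \frac{4 \sqrt{3} \cos{\left(1 + \frac{\pi}{3} \right)}}{9}.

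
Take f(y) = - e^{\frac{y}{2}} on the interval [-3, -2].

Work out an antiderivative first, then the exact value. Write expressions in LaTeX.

Whatever form F(y) takes, F'(y) = f(y) is non-negotiable.
F(y) = - 2 e^{\frac{y}{2}} is an antiderivative of f.
Check: d/dy[- 2 e^{\frac{y}{2}}] = - e^{\frac{y}{2}} = f(y).
F(-2) = - \frac{2}{e}; F(-3) = - \frac{2}{e^{\frac{3}{2}}}.
Integral = F(-2) - F(-3) = - \frac{2}{e} + \frac{2}{e^{\frac{3}{2}}}.

Antiderivative: F(y) = - 2 e^{\frac{y}{2}}; value = - \frac{2}{e} + \frac{2}{e^{\frac{3}{2}}}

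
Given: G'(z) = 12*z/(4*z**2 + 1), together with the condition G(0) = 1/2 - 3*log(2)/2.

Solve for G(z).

The substitution u = 2*z**2 + 1/2 works: G'(z) is exactly (dG/du)*(du/dz) for that inner function.
A general antiderivative is 3*log(2*z**2 + 1/2)/2 + C.
The condition gives C = 1/2 - 3*log(2)/2 - (-3*log(2)/2) = 1/2.
So G(z) = (3*log(2*z**2 + 1/2) + 1)/2.
Check: d/dz[(3*log(2*z**2 + 1/2) + 1)/2] = 12*z/(4*z**2 + 1) = G'(z).

G(z) = (3*log(2*z**2 + 1/2) + 1)/2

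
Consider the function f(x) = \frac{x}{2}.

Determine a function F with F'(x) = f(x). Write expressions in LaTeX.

A first test for any F(x): its x-derivative must equal f(x) identically.
Check: d/dx[\frac{x^{2}}{4}] = \frac{x}{2} = f(x).

An antiderivative is F(x) = \frac{x^{2}}{4}.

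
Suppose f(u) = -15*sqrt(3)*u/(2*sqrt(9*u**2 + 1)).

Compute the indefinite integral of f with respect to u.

The substitution w = 3*u**2 + 1/3 works: f is exactly (dF/dw)*(dw/du) for that inner function.
Check: d/du[-5*sqrt(3)*sqrt(9*u**2 + 1)/6] = -15*sqrt(3)*u/(2*sqrt(9*u**2 + 1)) = f(u).

F(u) = -5*sqrt(3)*sqrt(9*u**2 + 1)/6 + C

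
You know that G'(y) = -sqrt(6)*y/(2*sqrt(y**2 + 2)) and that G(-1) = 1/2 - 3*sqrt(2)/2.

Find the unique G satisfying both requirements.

G'(y) matches the chain-rule pattern g'(h)*h' with inner function h(y) = 3*y**2/2 + 3; substituting u = h(y) collapses the integral.
A general antiderivative is -sqrt(3*y**2/2 + 3) + C.
The condition gives C = 1/2 - 3*sqrt(2)/2 - (-3*sqrt(2)/2) = 1/2.
So G(y) = 1/2 - sqrt(3*y**2/2 + 3).
Check: d/dy[1/2 - sqrt(3*y**2/2 + 3)] = -sqrt(6)*y/(2*sqrt(y**2 + 2)) = G'(y).

G(y) = 1/2 - sqrt(3*y**2/2 + 3)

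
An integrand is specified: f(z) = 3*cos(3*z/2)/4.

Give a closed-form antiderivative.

An antiderivative is F(z) = sin(3*z/2)/2.

Differentiate the proposed F(z) back; it has to land on f(z) exactly.
Check: d/dz[sin(3*z/2)/2] = 3*cos(3*z/2)/4 = f(z).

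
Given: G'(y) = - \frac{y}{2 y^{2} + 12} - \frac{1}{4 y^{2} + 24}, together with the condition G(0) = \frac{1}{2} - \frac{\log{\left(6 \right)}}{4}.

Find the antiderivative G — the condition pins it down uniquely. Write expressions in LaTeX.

Integrate term by term and add the pieces.
A general antiderivative is - \frac{\log{\left(y^{2} + 6 \right)}}{4} - \frac{\sqrt{6} \operatorname{atan}{\left(\frac{\sqrt{6} y}{6} \right)}}{24} + C.
The condition gives C = \frac{1}{2} - \frac{\log{\left(6 \right)}}{4} - (- \frac{\log{\left(6 \right)}}{4}) = \frac{1}{2}.
So G(y) = \frac{- 6 \log{\left(y^{2} + 6 \right)} - \sqrt{6} \operatorname{atan}{\left(\frac{\sqrt{6} y}{6} \right)} + 12}{24}.
Check: d/dy[\frac{- 6 \log{\left(y^{2} + 6 \right)} - \sqrt{6} \operatorname{atan}{\left(\frac{\sqrt{6} y}{6} \right)} + 12}{24}] = \frac{- 2 y - 1}{4 y^{2} + 24}, which equals G'(y).

G(y) = \frac{- 6 \log{\left(y^{2} + 6 \right)} - \sqrt{6} \operatorname{atan}{\left(\frac{\sqrt{6} y}{6} \right)} + 12}{24}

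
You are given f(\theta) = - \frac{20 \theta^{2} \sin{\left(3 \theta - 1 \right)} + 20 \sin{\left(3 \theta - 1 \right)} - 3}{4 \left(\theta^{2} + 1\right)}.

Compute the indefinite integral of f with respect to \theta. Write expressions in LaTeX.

A candidate is checked by its d/d\theta: the result must match f(\theta).
Check: d/d\theta[\frac{5 \cos{\left(3 \theta - 1 \right)}}{3} + \frac{3 \operatorname{atan}{\left(\theta \right)}}{4}] = \frac{- 20 \theta^{2} \sin{\left(3 \theta - 1 \right)} - 20 \sin{\left(3 \theta - 1 \right)} + 3}{4 \theta^{2} + 4}, which equals f(\theta).

F(\theta) = \frac{5 \cos{\left(3 \theta - 1 \right)}}{3} + \frac{3 \operatorname{atan}{\left(\theta \right)}}{4} + C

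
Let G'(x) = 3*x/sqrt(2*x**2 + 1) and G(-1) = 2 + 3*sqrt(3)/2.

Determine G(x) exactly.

G(x) = (3*sqrt(2*x**2 + 1) + 4)/2

G'(x) matches the chain-rule pattern g'(h)*h' with inner function h(x) = 2*x**2 + 1; substituting u = h(x) collapses the integral.
A general antiderivative is 3*sqrt(2*x**2 + 1)/2 + C.
The condition gives C = 2 + 3*sqrt(3)/2 - (3*sqrt(3)/2) = 2.
So G(x) = (3*sqrt(2*x**2 + 1) + 4)/2.
Check: d/dx[(3*sqrt(2*x**2 + 1) + 4)/2] = 3*x/sqrt(2*x**2 + 1) = G'(x).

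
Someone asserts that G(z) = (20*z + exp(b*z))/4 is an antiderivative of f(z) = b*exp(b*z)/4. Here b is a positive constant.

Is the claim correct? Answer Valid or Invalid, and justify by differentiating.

d/dz[G] = b*exp(b*z)/4 + 5
d/dz[G] - f(z) = 5 != 0.

Invalid: d/dz[G] - f = 5, which is not 0.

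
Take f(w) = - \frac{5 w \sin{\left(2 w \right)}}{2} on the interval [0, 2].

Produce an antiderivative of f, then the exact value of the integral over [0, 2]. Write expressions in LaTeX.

Antiderivative: F(w) = \frac{5 w \cos{\left(2 w \right)}}{4} - \frac{5 \sin{\left(2 w \right)}}{8}; value = \frac{5 \cos{\left(4 \right)}}{2} - \frac{5 \sin{\left(4 \right)}}{8}

An antiderivative F(w) passes only if d/dw[F] lands on f(w) exactly.
F(w) = \frac{5 w \cos{\left(2 w \right)}}{4} - \frac{5 \sin{\left(2 w \right)}}{8} is an antiderivative of f.
Check: d/dw[\frac{5 w \cos{\left(2 w \right)}}{4} - \frac{5 \sin{\left(2 w \right)}}{8}] = - \frac{5 w \sin{\left(2 w \right)}}{2} = f(w).
F(2) = \frac{5 \cos{\left(4 \right)}}{2} - \frac{5 \sin{\left(4 \right)}}{8}; F(0) = 0.
Integral = F(2) - F(0) = \frac{5 \cos{\left(4 \right)}}{2} - \frac{5 \sin{\left(4 \right)}}{8}.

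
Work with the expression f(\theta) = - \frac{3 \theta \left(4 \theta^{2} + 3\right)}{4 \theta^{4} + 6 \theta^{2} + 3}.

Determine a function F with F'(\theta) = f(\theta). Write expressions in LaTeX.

f matches the chain-rule pattern g'(h)*h' with inner function h(\theta) = \frac{2 \theta^{4}}{3} + \theta^{2} + \frac{1}{2}; substituting u = h(\theta) collapses the integral.
Check: d/d\theta[- \frac{3 \log{\left(\frac{2 \theta^{4}}{3} + \theta^{2} + \frac{1}{2} \right)}}{4}] = \frac{- 12 \theta^{3} - 9 \theta}{4 \theta^{4} + 6 \theta^{2} + 3}, which equals f(\theta).

An antiderivative is F(\theta) = - \frac{3 \log{\left(\frac{2 \theta^{4}}{3} + \theta^{2} + \frac{1}{2} \right)}}{4}.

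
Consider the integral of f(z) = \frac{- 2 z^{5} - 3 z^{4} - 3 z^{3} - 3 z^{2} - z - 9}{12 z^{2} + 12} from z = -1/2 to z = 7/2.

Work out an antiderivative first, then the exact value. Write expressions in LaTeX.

Differentiate the proposed F(z) back; it has to land on f(z) exactly.
F(z) = - \frac{z^{4}}{24} - \frac{z^{3}}{12} - \frac{z^{2}}{24} - \frac{3 \operatorname{atan}{\left(z \right)}}{4} is an antiderivative of f.
Check: d/dz[- \frac{z^{4}}{24} - \frac{z^{3}}{12} - \frac{z^{2}}{24} - \frac{3 \operatorname{atan}{\left(z \right)}}{4}] = \frac{- 2 z^{5} - 3 z^{4} - 3 z^{3} - 3 z^{2} - z - 9}{12 z^{2} + 12} = f(z).
F(7/2) = - \frac{1323}{128} - \frac{3 \operatorname{atan}{\left(\frac{7}{2} \right)}}{4}; F(-1/2) = - \frac{1}{384} + \frac{3 \operatorname{atan}{\left(\frac{1}{2} \right)}}{4}.
Integral = F(7/2) - F(-1/2) = - \frac{31}{3} - \frac{3 \operatorname{atan}{\left(\frac{7}{2} \right)}}{4} - \frac{3 \operatorname{atan}{\left(\frac{1}{2} \right)}}{4}.

Antiderivative: F(z) = - \frac{z^{4}}{24} - \frac{z^{3}}{12} - \frac{z^{2}}{24} - \frac{3 \operatorname{atan}{\left(z \right)}}{4}; value = - \frac{31}{3} - \frac{3 \operatorname{atan}{\left(\frac{7}{2} \right)}}{4} - \frac{3 \operatorname{atan}{\left(\frac{1}{2} \right)}}{4}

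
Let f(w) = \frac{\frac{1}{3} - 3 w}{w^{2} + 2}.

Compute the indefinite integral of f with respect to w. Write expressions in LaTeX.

F(w) = - \frac{3 \log{\left(w^{2} + 2 \right)}}{2} + \frac{\sqrt{2} \operatorname{atan}{\left(\frac{\sqrt{2} w}{2} \right)}}{6} + C

Recover f(w) by differentiating a candidate F(w); any mismatch rules it out.
Check: d/dw[- \frac{3 \log{\left(w^{2} + 2 \right)}}{2} + \frac{\sqrt{2} \operatorname{atan}{\left(\frac{\sqrt{2} w}{2} \right)}}{6}] = \frac{1 - 9 w}{3 w^{2} + 6}, which equals f(w).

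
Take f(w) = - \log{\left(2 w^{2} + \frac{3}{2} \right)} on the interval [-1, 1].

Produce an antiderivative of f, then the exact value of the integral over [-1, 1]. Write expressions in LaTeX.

Since d/dw undoes antidifferentiation here, F'(w) = f(w) is required of F(w).
F(w) = - w \log{\left(2 w^{2} + \frac{3}{2} \right)} + 2 w - \sqrt{3} \operatorname{atan}{\left(\frac{2 \sqrt{3} w}{3} \right)} is an antiderivative of f.
Check: d/dw[- w \log{\left(2 w^{2} + \frac{3}{2} \right)} + 2 w - \sqrt{3} \operatorname{atan}{\left(\frac{2 \sqrt{3} w}{3} \right)}] = - \log{\left(2 w^{2} + \frac{3}{2} \right)} = f(w).
F(1) = - \sqrt{3} \operatorname{atan}{\left(\frac{2 \sqrt{3}}{3} \right)} - \log{\left(\frac{7}{2} \right)} + 2; F(-1) = -2 + \log{\left(\frac{7}{2} \right)} + \sqrt{3} \operatorname{atan}{\left(\frac{2 \sqrt{3}}{3} \right)}.
Integral = F(1) - F(-1) = - 2 \sqrt{3} \operatorname{atan}{\left(\frac{2 \sqrt{3}}{3} \right)} - 2 \log{\left(\frac{7}{2} \right)} + 4.

Antiderivative: F(w) = - w \log{\left(2 w^{2} + \frac{3}{2} \right)} + 2 w - \sqrt{3} \operatorname{atan}{\left(\frac{2 \sqrt{3} w}{3} \right)}; value = - 2 \sqrt{3} \operatorname{atan}{\left(\frac{2 \sqrt{3}}{3} \right)} - 2 \log{\left(\frac{7}{2} \right)} + 4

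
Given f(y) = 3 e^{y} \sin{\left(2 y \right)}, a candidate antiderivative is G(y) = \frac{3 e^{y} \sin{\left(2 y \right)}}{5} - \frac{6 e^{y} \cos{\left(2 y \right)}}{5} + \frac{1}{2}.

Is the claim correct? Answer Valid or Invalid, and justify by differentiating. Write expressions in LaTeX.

d/dy[G] = 3 e^{y} \sin{\left(2 y \right)}
This equals f(y) exactly, so the claim holds.

Valid. The derivative of G reproduces f.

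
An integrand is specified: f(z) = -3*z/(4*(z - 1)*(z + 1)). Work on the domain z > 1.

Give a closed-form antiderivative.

An antiderivative is F(z) = -3*log(z**2 - 1)/8.

Factor the denominator (4*(z - 1)*(z + 1)) and decompose: f = -3/(8*(z + 1)) - 3/(8*(z - 1)); each piece integrates to a log, atan, or power term.
Check: d/dz[-3*log(z**2 - 1)/8] = -3*z/(4*z**2 - 4), which equals f(z).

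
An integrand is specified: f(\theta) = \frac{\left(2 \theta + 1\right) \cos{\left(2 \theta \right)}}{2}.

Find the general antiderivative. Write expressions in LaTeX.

F(\theta) = \frac{2 \theta \sin{\left(2 \theta \right)} + \sin{\left(2 \theta \right)} + \cos{\left(2 \theta \right)}}{4} + C

For F(\theta) to be correct the identity F'(\theta) - f(\theta) = 0 must hold.
Check: d/d\theta[\frac{2 \theta \sin{\left(2 \theta \right)} + \sin{\left(2 \theta \right)} + \cos{\left(2 \theta \right)}}{4}] = \theta \cos{\left(2 \theta \right)} + \frac{\cos{\left(2 \theta \right)}}{2}, which equals f(\theta).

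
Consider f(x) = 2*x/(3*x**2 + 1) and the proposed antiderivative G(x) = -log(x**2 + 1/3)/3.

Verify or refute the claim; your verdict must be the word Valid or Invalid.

d/dx[G] = -2*x/(3*x**2 + 1)
d/dx[G] - f(x) = -4*x/(3*x**2 + 1) != 0.

Invalid: d/dx[G] - f = -4*x/(3*x**2 + 1), which is not 0.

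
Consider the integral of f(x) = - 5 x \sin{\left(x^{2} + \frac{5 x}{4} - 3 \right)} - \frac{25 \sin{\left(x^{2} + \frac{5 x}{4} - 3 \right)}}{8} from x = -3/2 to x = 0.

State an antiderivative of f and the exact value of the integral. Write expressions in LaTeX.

The substitution u = x^{2} + \frac{5 x}{4} - 3 works: f is exactly (dF/du)*(du/dx) for that inner function.
F(x) = \frac{5 \cos{\left(x^{2} + \frac{5 x}{4} - 3 \right)}}{2} is an antiderivative of f.
Check: d/dx[\frac{5 \cos{\left(x^{2} + \frac{5 x}{4} - 3 \right)}}{2}] = - 5 x \sin{\left(x^{2} + \frac{5 x}{4} - 3 \right)} - \frac{25 \sin{\left(x^{2} + \frac{5 x}{4} - 3 \right)}}{8} = f(x).
F(0) = \frac{5 \cos{\left(3 \right)}}{2}; F(-3/2) = \frac{5 \cos{\left(\frac{21}{8} \right)}}{2}.
Integral = F(0) - F(-3/2) = \frac{5 \cos{\left(3 \right)}}{2} - \frac{5 \cos{\left(\frac{21}{8} \right)}}{2}.

Antiderivative: F(x) = \frac{5 \cos{\left(x^{2} + \frac{5 x}{4} - 3 \right)}}{2}; value = \frac{5 \cos{\left(3 \right)}}{2} - \frac{5 \cos{\left(\frac{21}{8} \right)}}{2}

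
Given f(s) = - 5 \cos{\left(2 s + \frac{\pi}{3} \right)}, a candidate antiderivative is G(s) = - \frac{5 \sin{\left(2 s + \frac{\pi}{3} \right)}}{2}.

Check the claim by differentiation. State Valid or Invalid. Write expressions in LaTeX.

Valid - differentiating G returns exactly f.

d/ds[G] = - 5 \cos{\left(2 s + \frac{\pi}{3} \right)}
This equals f(s) exactly, so the claim holds.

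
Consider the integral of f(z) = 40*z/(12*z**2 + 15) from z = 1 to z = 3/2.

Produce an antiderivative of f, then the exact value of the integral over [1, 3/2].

Antiderivative: F(z) = 5*log(2*z**2 + 5/2)/3; value = -5*log(9/2)/3 + 5*log(7)/3

The substitution u = 2*z**2 + 5/2 works: f is exactly (dF/du)*(du/dz) for that inner function.
F(z) = 5*log(2*z**2 + 5/2)/3 is an antiderivative of f.
Check: d/dz[5*log(2*z**2 + 5/2)/3] = 40*z/(12*z**2 + 15) = f(z).
F(3/2) = 5*log(7)/3; F(1) = 5*log(9/2)/3.
Integral = F(3/2) - F(1) = -5*log(9/2)/3 + 5*log(7)/3.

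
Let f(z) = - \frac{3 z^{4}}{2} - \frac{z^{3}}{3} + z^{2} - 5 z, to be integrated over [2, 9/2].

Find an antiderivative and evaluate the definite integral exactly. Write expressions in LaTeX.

The integrand splits into summands that can be handled one at a time.
F(z) = - \frac{z^{2} \left(18 z^{3} + 5 z^{2} - 20 z + 150\right)}{60} is an antiderivative of f.
Check: d/dz[- \frac{z^{2} \left(18 z^{3} + 5 z^{2} - 20 z + 150\right)}{60}] = - \frac{3 z^{4}}{2} - \frac{z^{3}}{3} + z^{2} - 5 z = f(z).
F(9/2) = - \frac{97281}{160}; F(2) = - \frac{274}{15}.
Integral = F(9/2) - F(2) = - \frac{56615}{96}.

Antiderivative: F(z) = - \frac{z^{2} \left(18 z^{3} + 5 z^{2} - 20 z + 150\right)}{60}; value = - \frac{56615}{96}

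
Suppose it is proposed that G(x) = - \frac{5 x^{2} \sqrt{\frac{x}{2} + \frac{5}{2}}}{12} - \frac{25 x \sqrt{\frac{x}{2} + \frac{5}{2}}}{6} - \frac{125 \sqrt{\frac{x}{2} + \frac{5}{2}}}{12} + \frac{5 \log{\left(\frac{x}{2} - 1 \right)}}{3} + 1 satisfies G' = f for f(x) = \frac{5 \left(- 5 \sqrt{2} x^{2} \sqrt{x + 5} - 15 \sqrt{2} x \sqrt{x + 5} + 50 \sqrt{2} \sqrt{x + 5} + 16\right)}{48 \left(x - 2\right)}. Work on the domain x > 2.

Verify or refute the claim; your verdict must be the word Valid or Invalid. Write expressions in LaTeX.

d/dx[G] = \frac{- 25 \sqrt{2} x^{3} - 200 \sqrt{2} x^{2} - 125 \sqrt{2} x + 80 \sqrt{x + 5} + 1250 \sqrt{2}}{48 x \sqrt{x + 5} - 96 \sqrt{x + 5}}
This equals f(x) exactly, so the claim holds.

Valid - the claim checks out under differentiation.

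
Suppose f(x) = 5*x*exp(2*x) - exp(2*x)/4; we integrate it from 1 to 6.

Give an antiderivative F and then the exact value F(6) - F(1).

f has the shape u'v + uv' for u = 5*x/2 - 11/8 and v = exp(2*x) — it is the derivative of the product u*v.
F(x) = (20*x - 11)*exp(2*x)/8 is an antiderivative of f.
Check: d/dx[(20*x - 11)*exp(2*x)/8] = 5*x*exp(2*x) - exp(2*x)/4 = f(x).
F(6) = 109*exp(12)/8; F(1) = 9*exp(2)/8.
Integral = F(6) - F(1) = -9*exp(2)/8 + 109*exp(12)/8.

Antiderivative: F(x) = (20*x - 11)*exp(2*x)/8; value = -9*exp(2)/8 + 109*exp(12)/8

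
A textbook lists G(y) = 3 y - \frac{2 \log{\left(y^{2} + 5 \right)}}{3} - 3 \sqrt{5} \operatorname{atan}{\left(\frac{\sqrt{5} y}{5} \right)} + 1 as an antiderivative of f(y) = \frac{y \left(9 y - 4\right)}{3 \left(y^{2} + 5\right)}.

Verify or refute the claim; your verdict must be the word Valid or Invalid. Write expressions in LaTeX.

d/dy[G] = \frac{9 y^{2} - 4 y}{3 y^{2} + 15}
This equals f(y) exactly, so the claim holds.

Valid - the claim checks out under differentiation.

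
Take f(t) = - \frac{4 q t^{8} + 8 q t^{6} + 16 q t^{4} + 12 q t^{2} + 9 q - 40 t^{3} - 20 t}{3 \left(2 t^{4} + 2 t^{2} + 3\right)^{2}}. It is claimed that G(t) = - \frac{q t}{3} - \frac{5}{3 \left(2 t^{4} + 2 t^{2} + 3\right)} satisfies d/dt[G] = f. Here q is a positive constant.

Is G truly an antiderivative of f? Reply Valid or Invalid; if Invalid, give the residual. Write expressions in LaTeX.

d/dt[G] = \frac{- 4 q t^{8} - 8 q t^{6} - 16 q t^{4} - 12 q t^{2} - 9 q + 40 t^{3} + 20 t}{12 t^{8} + 24 t^{6} + 48 t^{4} + 36 t^{2} + 27}
This equals f(t) exactly, so the claim holds.

Valid. The derivative of G reproduces f.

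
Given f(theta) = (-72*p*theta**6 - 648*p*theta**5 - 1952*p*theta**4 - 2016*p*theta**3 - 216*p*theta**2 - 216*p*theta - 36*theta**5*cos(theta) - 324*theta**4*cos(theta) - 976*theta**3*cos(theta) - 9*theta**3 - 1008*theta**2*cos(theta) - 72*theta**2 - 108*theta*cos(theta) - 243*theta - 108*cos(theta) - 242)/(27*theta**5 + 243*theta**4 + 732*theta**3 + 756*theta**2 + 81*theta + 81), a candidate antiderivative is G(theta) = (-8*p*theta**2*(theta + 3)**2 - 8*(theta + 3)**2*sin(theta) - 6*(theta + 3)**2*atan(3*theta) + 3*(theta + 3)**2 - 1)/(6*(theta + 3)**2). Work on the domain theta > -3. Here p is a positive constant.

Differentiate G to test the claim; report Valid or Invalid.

d/dtheta[G] = (-72*p*theta**6 - 648*p*theta**5 - 1952*p*theta**4 - 2016*p*theta**3 - 216*p*theta**2 - 216*p*theta - 36*theta**5*cos(theta) - 324*theta**4*cos(theta) - 976*theta**3*cos(theta) - 9*theta**3 - 1008*theta**2*cos(theta) - 72*theta**2 - 108*theta*cos(theta) - 243*theta - 108*cos(theta) - 242)/(27*theta**5 + 243*theta**4 + 732*theta**3 + 756*theta**2 + 81*theta + 81)
This equals f(theta) exactly, so the claim holds.

Valid: G'(theta) = f(theta).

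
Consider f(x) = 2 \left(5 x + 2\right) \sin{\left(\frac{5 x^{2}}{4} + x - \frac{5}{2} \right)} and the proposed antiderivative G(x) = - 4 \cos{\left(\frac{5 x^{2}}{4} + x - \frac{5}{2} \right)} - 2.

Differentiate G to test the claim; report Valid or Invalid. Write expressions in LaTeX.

d/dx[G] = 10 x \sin{\left(\frac{5 x^{2}}{4} + x - \frac{5}{2} \right)} + 4 \sin{\left(\frac{5 x^{2}}{4} + x - \frac{5}{2} \right)}
This equals f(x) exactly, so the claim holds.

Valid. The derivative of G reproduces f.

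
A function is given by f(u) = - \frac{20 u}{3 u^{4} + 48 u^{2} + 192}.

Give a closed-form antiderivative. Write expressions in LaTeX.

f matches the chain-rule pattern g'(h)*h' with inner function h(u) = \frac{u^{2}}{2} + 4; substituting w = h(u) collapses the integral.
Check: d/du[\frac{5}{3 \left(\frac{u^{2}}{2} + 4\right)}] = - \frac{20 u}{3 u^{4} + 48 u^{2} + 192} = f(u).

An antiderivative is F(u) = \frac{5}{3 \left(\frac{u^{2}}{2} + 4\right)}.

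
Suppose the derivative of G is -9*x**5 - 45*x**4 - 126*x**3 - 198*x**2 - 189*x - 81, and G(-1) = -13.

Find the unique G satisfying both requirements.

G'(x) matches the chain-rule pattern g'(h)*h' with inner function h(x) = -x**2 - 2*x - 3; substituting u = h(x) collapses the integral.
A general antiderivative is 3*(-x**2 - 2*x - 3)**3/2 + C.
The condition gives C = -13 - (-12) = -1.
So G(x) = 3*(-x**2 - 2*x - 3)**3/2 - 1.
Check: d/dx[3*(-x**2 - 2*x - 3)**3/2 - 1] = -9*x**5 - 45*x**4 - 126*x**3 - 198*x**2 - 189*x - 81 = G'(x).

G(x) = 3*(-x**2 - 2*x - 3)**3/2 - 1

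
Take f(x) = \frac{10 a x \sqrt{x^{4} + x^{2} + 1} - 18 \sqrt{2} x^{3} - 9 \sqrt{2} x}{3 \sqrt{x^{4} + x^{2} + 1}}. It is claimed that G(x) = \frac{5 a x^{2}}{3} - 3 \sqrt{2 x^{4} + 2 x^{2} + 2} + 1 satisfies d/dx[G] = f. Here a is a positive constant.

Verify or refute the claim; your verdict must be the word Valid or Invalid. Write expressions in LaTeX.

Valid: G'(x) = f(x).

d/dx[G] = \frac{10 a x \sqrt{x^{4} + x^{2} + 1} - 18 \sqrt{2} x^{3} - 9 \sqrt{2} x}{3 \sqrt{x^{4} + x^{2} + 1}}
This equals f(x) exactly, so the claim holds.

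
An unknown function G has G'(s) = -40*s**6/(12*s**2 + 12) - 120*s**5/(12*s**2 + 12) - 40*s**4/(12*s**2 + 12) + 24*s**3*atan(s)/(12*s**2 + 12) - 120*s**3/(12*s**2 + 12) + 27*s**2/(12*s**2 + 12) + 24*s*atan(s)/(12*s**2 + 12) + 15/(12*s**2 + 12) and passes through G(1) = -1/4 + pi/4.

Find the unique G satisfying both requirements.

Integrate term by term and add the pieces.
A general antiderivative is -2*s**5/3 - 5*s**4/2 + s**2*atan(s) + 5*s/4 + 2/3 + C.
The condition gives C = -1/4 + pi/4 - (-5/4 + pi/4) = 1.
So G(s) = -(8*s**5 + 30*s**4 - 12*s**2*atan(s) - 15*s - 20)/12.
Check: d/ds[-(8*s**5 + 30*s**4 - 12*s**2*atan(s) - 15*s - 20)/12] = (-40*s**6 - 120*s**5 - 40*s**4 + 24*s**3*atan(s) - 120*s**3 + 27*s**2 + 24*s*atan(s) + 15)/(12*s**2 + 12), which equals G'(s).

G(s) = -(8*s**5 + 30*s**4 - 12*s**2*atan(s) - 15*s - 20)/12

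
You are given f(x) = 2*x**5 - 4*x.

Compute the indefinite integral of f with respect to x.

The integrand splits into summands that can be handled one at a time.
Check: d/dx[x**6/3 - 2*x**2] = 2*x**5 - 4*x = f(x).

F(x) = x**6/3 - 2*x**2 + C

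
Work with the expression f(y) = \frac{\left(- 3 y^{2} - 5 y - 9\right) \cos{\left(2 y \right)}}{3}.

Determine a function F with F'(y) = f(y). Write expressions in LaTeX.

An antiderivative is F(y) = - \frac{y^{2} \sin{\left(2 y \right)}}{2} - \frac{5 y \sin{\left(2 y \right)}}{6} - \frac{y \cos{\left(2 y \right)}}{2} - \frac{5 \sin{\left(2 y \right)}}{4} - \frac{5 \cos{\left(2 y \right)}}{12}.

Recover f(y) by differentiating a candidate F(y); any mismatch rules it out.
Check: d/dy[- \frac{y^{2} \sin{\left(2 y \right)}}{2} - \frac{5 y \sin{\left(2 y \right)}}{6} - \frac{y \cos{\left(2 y \right)}}{2} - \frac{5 \sin{\left(2 y \right)}}{4} - \frac{5 \cos{\left(2 y \right)}}{12}] = - y^{2} \cos{\left(2 y \right)} - \frac{5 y \cos{\left(2 y \right)}}{3} - 3 \cos{\left(2 y \right)}, which equals f(y).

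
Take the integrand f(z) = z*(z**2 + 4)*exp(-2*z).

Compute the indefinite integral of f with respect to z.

Recognize the product-rule pattern: f = u'v + uv' with u = -z**3/2 - 3*z**2/4 - 11*z/4 - 11/8, v = exp(-2*z), so integration by parts undoes it.
Check: d/dz[(-4*z**3 - 6*z**2 - 22*z - 11)*exp(-2*z)/8] = (z**3 + 4*z)*exp(-2*z), which equals f(z).

F(z) = (-4*z**3 - 6*z**2 - 22*z - 11)*exp(-2*z)/8 + C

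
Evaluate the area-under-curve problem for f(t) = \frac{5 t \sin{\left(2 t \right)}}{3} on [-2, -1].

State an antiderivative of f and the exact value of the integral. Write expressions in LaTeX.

Differentiate the proposed F(t) back; it has to land on f(t) exactly.
F(t) = - \frac{5 \left(2 t \cos{\left(2 t \right)} - \sin{\left(2 t \right)}\right)}{12} is an antiderivative of f.
Check: d/dt[- \frac{5 \left(2 t \cos{\left(2 t \right)} - \sin{\left(2 t \right)}\right)}{12}] = \frac{5 t \sin{\left(2 t \right)}}{3} = f(t).
F(-1) = - \frac{5 \sin{\left(2 \right)}}{12} + \frac{5 \cos{\left(2 \right)}}{6}; F(-2) = \frac{5 \cos{\left(4 \right)}}{3} - \frac{5 \sin{\left(4 \right)}}{12}.
Integral = F(-1) - F(-2) = - \frac{5 \sin{\left(2 \right)}}{12} + \frac{5 \cos{\left(2 \right)}}{6} + \frac{5 \sin{\left(4 \right)}}{12} - \frac{5 \cos{\left(4 \right)}}{3}.

Antiderivative: F(t) = - \frac{5 \left(2 t \cos{\left(2 t \right)} - \sin{\left(2 t \right)}\right)}{12}; value = - \frac{5 \sin{\left(2 \right)}}{12} + \frac{5 \cos{\left(2 \right)}}{6} + \frac{5 \sin{\left(4 \right)}}{12} - \frac{5 \cos{\left(4 \right)}}{3}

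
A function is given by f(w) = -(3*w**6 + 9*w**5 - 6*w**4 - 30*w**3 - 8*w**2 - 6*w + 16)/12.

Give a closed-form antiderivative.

A first test for any F(w): its w-derivative must equal f(w) identically.
Check: d/dw[-w*(90*w**6 + 315*w**5 - 252*w**4 - 1575*w**3 - 560*w**2 - 630*w + 3360)/2520] = -w**6/4 - 3*w**5/4 + w**4/2 + 5*w**3/2 + 2*w**2/3 + w/2 - 4/3, which equals f(w).

An antiderivative is F(w) = -w*(90*w**6 + 315*w**5 - 252*w**4 - 1575*w**3 - 560*w**2 - 630*w + 3360)/2520.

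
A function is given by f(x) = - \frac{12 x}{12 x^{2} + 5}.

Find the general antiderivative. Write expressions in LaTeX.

The substitution u = 4 x^{2} + \frac{5}{3} works: f is exactly (dF/du)*(du/dx) for that inner function.
Check: d/dx[- \frac{\log{\left(4 x^{2} + \frac{5}{3} \right)}}{2}] = - \frac{12 x}{12 x^{2} + 5} = f(x).

F(x) = - \frac{\log{\left(4 x^{2} + \frac{5}{3} \right)}}{2} + C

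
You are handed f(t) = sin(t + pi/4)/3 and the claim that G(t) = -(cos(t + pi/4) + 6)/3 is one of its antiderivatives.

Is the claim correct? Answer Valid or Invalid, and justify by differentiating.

Valid: G'(t) = f(t).

d/dt[G] = sin(t + pi/4)/3
This equals f(t) exactly, so the claim holds.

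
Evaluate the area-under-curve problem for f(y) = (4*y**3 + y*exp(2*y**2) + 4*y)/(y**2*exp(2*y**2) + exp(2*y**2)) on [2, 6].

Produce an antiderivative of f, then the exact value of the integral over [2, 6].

Antiderivative: F(y) = log(y**2/2 + 1/2)/2 - exp(-2*y**2); value = -log(5/2)/2 - exp(-72) + exp(-8) + log(37/2)/2

Since d/dy undoes antidifferentiation here, F'(y) = f(y) is required of F(y).
F(y) = log(y**2/2 + 1/2)/2 - exp(-2*y**2) is an antiderivative of f.
Check: d/dy[log(y**2/2 + 1/2)/2 - exp(-2*y**2)] = (4*y**3 + y*exp(2*y**2) + 4*y)/(y**2*exp(2*y**2) + exp(2*y**2)) = f(y).
F(6) = -exp(-72) + log(37/2)/2; F(2) = -exp(-8) + log(5/2)/2.
Integral = F(6) - F(2) = -log(5/2)/2 - exp(-72) + exp(-8) + log(37/2)/2.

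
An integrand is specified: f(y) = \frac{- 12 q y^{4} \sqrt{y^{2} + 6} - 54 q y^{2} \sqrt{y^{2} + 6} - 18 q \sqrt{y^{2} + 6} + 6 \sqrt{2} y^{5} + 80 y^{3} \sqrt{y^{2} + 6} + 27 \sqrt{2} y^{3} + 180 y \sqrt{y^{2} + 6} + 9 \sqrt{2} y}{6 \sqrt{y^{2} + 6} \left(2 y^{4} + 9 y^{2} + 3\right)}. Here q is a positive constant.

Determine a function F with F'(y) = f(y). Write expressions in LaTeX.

Check any antiderivative F(y) by computing F'(y) and comparing it with f(y).
Check: d/dy[- q y + \sqrt{\frac{y^{2}}{2} + 3} + \frac{5 \log{\left(\frac{2 y^{4}}{3} + 3 y^{2} + 1 \right)}}{3}] = \frac{- 12 q y^{4} \sqrt{y^{2} + 6} - 54 q y^{2} \sqrt{y^{2} + 6} - 18 q \sqrt{y^{2} + 6} + 6 \sqrt{2} y^{5} + 80 y^{3} \sqrt{y^{2} + 6} + 27 \sqrt{2} y^{3} + 180 y \sqrt{y^{2} + 6} + 9 \sqrt{2} y}{12 y^{4} \sqrt{y^{2} + 6} + 54 y^{2} \sqrt{y^{2} + 6} + 18 \sqrt{y^{2} + 6}}, which equals f(y).

An antiderivative is F(y) = - q y + \sqrt{\frac{y^{2}}{2} + 3} + \frac{5 \log{\left(\frac{2 y^{4}}{3} + 3 y^{2} + 1 \right)}}{3}.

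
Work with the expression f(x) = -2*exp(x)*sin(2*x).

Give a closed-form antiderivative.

An antiderivative is F(x) = 2*(-sin(2*x) + 2*cos(2*x))*exp(x)/5.

A first test for any F(x): its x-derivative must equal f(x) identically.
Check: d/dx[2*(-sin(2*x) + 2*cos(2*x))*exp(x)/5] = -2*exp(x)*sin(2*x) = f(x).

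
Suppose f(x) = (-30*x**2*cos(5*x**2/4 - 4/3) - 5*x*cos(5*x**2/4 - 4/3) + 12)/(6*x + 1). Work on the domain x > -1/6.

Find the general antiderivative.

For F(x) to be correct the identity F'(x) - f(x) = 0 must hold.
Check: d/dx[2*(log(3*x + 1/2) - sin(5*x**2/4 - 4/3))] = (-30*x**2*cos(5*x**2/4 - 4/3) - 5*x*cos(5*x**2/4 - 4/3) + 12)/(6*x + 1) = f(x).

F(x) = 2*(log(3*x + 1/2) - sin(5*x**2/4 - 4/3)) + C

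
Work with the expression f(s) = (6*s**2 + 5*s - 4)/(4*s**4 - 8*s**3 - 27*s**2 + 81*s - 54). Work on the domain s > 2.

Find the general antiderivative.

The denominator factors as (s - 2)*(s + 3)*(2*s - 3)**2; partial fractions split f into directly integrable pieces: -958/(81*(2*s - 3)) - 68/(9*(2*s - 3)**2) - 7/(81*(s + 3)) + 6/(s - 2).
Check: d/ds[-(-972*s*log(s - 2) + 958*s*log(s - 3/2) + 14*s*log(s + 3) + 1458*log(s - 2) - 1437*log(s - 3/2) - 21*log(s + 3) - 306)/(81*(2*s - 3))] = (6*s**2 + 5*s - 4)/(4*s**4 - 8*s**3 - 27*s**2 + 81*s - 54) = f(s).

F(s) = -(-972*s*log(s - 2) + 958*s*log(s - 3/2) + 14*s*log(s + 3) + 1458*log(s - 2) - 1437*log(s - 3/2) - 21*log(s + 3) - 306)/(81*(2*s - 3)) + C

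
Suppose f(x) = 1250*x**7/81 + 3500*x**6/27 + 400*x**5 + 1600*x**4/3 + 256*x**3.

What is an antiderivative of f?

An antiderivative is F(x) = 625*x**8/324 + 500*x**7/27 + 200*x**6/3 + 320*x**5/3 + 64*x**4.

The substitution u = -5*x**2/3 - 4*x works: f is exactly (dF/du)*(du/dx) for that inner function.
Check: d/dx[625*x**8/324 + 500*x**7/27 + 200*x**6/3 + 320*x**5/3 + 64*x**4] = 1250*x**7/81 + 3500*x**6/27 + 400*x**5 + 1600*x**4/3 + 256*x**3 = f(x).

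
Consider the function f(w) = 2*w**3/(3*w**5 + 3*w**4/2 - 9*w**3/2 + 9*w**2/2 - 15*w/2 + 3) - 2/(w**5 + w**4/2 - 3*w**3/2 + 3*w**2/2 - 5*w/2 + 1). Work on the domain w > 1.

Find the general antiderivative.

The denominator factors as 3*(w - 1)*(w + 2)*(2*w - 1)*(w**2 + 1); partial fractions split f into directly integrable pieces: -4*(11*w - 2)/(75*(w**2 + 1)) + 184/(75*(2*w - 1)) - 44/(225*(w + 2)) - 4/(9*(w - 1)).
Check: d/dw[2*(-50*log(w - 1) + 138*log(w - 1/2) - 22*log(w + 2) - 33*log(w**2 + 1) + 12*atan(w))/225] = (4*w**3 - 12)/(6*w**5 + 3*w**4 - 9*w**3 + 9*w**2 - 15*w + 6), which equals f(w).

F(w) = 2*(-50*log(w - 1) + 138*log(w - 1/2) - 22*log(w + 2) - 33*log(w**2 + 1) + 12*atan(w))/225 + C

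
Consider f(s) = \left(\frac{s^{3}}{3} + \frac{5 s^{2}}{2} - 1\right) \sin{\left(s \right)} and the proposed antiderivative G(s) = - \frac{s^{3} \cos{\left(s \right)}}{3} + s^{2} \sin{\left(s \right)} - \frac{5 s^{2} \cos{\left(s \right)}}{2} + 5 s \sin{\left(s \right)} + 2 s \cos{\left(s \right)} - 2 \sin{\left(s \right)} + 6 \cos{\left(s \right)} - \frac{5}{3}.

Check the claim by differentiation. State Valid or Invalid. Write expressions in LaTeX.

Valid. The derivative of G reproduces f.

d/ds[G] = \frac{s^{3} \sin{\left(s \right)}}{3} + \frac{5 s^{2} \sin{\left(s \right)}}{2} - \sin{\left(s \right)}
This equals f(s) exactly, so the claim holds.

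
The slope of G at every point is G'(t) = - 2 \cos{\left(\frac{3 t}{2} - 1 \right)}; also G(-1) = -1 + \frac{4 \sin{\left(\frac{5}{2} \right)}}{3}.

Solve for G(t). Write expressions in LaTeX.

G(t) = - \frac{4 \sin{\left(\frac{3 t}{2} - 1 \right)} + 3}{3}

A candidate passes only if d/dt[G] lands on the given G'(t) exactly.
A general antiderivative is - \frac{4 \sin{\left(\frac{3 t}{2} - 1 \right)}}{3} + C.
The condition gives C = -1 + \frac{4 \sin{\left(\frac{5}{2} \right)}}{3} - (\frac{4 \sin{\left(\frac{5}{2} \right)}}{3}) = -1.
So G(t) = - \frac{4 \sin{\left(\frac{3 t}{2} - 1 \right)} + 3}{3}.
Check: d/dt[- \frac{4 \sin{\left(\frac{3 t}{2} - 1 \right)} + 3}{3}] = - 2 \cos{\left(\frac{3 t}{2} - 1 \right)} = G'(t).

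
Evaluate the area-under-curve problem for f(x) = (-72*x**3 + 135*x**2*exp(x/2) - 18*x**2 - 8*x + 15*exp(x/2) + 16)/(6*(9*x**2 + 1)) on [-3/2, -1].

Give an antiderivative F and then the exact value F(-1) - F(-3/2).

Differentiate the proposed F(x) back; it has to land on f(x) exactly.
F(x) = -2*x**2/3 - x/3 + 5*exp(x/2) + atan(3*x) is an antiderivative of f.
Check: d/dx[-2*x**2/3 - x/3 + 5*exp(x/2) + atan(3*x)] = (-72*x**3 + 135*x**2*exp(x/2) - 18*x**2 - 8*x + 15*exp(x/2) + 16)/(54*x**2 + 6), which equals f(x).
F(-1) = -atan(3) - 1/3 + 5*exp(-1/2); F(-3/2) = -atan(9/2) - 1 + 5*exp(-3/4).
Integral = F(-1) - F(-3/2) = -5*exp(-3/4) - atan(3) + 2/3 + atan(9/2) + 5*exp(-1/2).

Antiderivative: F(x) = -2*x**2/3 - x/3 + 5*exp(x/2) + atan(3*x); value = -5*exp(-3/4) - atan(3) + 2/3 + atan(9/2) + 5*exp(-1/2)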